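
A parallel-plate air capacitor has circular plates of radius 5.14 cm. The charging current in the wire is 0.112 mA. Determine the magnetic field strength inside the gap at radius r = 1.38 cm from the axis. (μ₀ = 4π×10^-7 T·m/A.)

1.17×10^-10 T

No conduction current crosses the gap, so I_d there equals the 1.12×10^-4 A in the leads.
∮B·dl = μ₀ I_d,enc with I_d,enc = I_d r²/R² = 8.073×10^-6 A; so B = μ₀ I_d,enc/(2πr) = 1.17×10^-10 T.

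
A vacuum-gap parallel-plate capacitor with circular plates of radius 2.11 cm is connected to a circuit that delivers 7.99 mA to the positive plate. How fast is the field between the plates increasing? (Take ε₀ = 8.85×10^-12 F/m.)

Charge continuity gives I_d = I = 7.99×10^-3 A between the plates.
Inverting I_d = ε₀ A dE/dt gives dE/dt = 7.99×10^-3 / (8.85×10^-12 · 1.399×10^-3) = 6.45×10^11 V/(m·s).

6.45×10^11 V/(m·s)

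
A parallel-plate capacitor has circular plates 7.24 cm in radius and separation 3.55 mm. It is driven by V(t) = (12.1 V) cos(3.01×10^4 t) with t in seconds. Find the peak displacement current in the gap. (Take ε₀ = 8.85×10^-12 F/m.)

C = ε₀A/d = (8.85×10^-12)(0.01647)/(3.55×10^-3) = 4.106×10^-11 F; ω = 3.01×10^4 rad/s.
I_d = C dV/dt, so |I_d|_max = C V₀ ω = (4.106×10^-11)(12.1)(3.01×10^4) = 1.50×10^-5 A.

1.50×10^-5 A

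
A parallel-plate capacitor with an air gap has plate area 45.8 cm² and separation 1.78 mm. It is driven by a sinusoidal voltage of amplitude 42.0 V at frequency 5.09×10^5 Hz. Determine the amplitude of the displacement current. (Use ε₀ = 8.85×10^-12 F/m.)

3.06×10^-3 A

C = ε₀A/d = (8.85×10^-12)(4.58×10^-3)/(1.78×10^-3) = 2.277×10^-11 F; ω = 2πf = 3.198×10^6 rad/s.
I_d = C dV/dt, so |I_d|_max = C V₀ ω = (2.277×10^-11)(42.0)(3.198×10^6) = 3.06×10^-3 A.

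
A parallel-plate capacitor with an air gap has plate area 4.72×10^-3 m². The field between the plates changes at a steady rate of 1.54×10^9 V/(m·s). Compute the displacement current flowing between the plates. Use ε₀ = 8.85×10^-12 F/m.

I_d = ε₀ A (dE/dt) = (8.85×10^-12)(4.72×10^-3 m²)(1.54×10^9) = 6.43×10^-5 A.

6.43×10^-5 A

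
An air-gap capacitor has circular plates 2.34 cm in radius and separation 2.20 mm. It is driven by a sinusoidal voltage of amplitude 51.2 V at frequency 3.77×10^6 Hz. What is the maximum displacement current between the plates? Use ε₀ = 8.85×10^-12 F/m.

C = ε₀A/d = (8.85×10^-12)(1.720×10^-3)/(2.20×10^-3) = 6.919×10^-12 F; ω = 2πf = 2.369×10^7 rad/s.
I_d = C dV/dt, so |I_d|_max = C V₀ ω = (6.919×10^-12)(51.2)(2.369×10^7) = 8.39×10^-3 A.

8.39×10^-3 A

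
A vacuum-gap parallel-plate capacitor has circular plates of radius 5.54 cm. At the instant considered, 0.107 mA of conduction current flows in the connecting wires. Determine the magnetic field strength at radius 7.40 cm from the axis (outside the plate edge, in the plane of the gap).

2.89×10^-10 T

By continuity the displacement current in the gap matches the conduction current: I_d = 1.07×10^-4 A.
For r ≥ R the full I_d is enclosed: B = μ₀ I_d/(2πr) = (4π×10^-7)(1.07×10^-4)/(2π·0.0740) = 2.89×10^-10 T.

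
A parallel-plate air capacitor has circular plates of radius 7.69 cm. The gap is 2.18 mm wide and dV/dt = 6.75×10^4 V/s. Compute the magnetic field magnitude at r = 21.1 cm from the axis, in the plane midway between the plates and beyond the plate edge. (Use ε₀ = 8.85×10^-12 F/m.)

With E = V/d, dE/dt = 3.096×10^7 V/(m·s) and πR² = 0.01858 m², giving I_d = ε₀ πR² dE/dt = 5.091×10^-6 A.
With r > R the enclosed displacement current is the full I_d; B = μ₀ I_d / (2πr) = 4.83×10^-12 T.

4.83×10^-12 T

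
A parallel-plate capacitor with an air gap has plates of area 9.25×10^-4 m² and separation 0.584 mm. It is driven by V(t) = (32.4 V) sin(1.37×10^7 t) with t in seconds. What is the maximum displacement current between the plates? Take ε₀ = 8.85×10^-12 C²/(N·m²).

The displacement current equals the conduction current C dV/dt, which peaks at C V₀ ω.
With C = ε₀A/d = (8.85×10^-12)(9.25×10^-4)/(5.84×10^-4) = 1.402×10^-11 F and ω = 1.37×10^7 rad/s, I_d,max = (1.402×10^-11)(32.4)(1.37×10^7) = 6.22×10^-3 A.

6.22×10^-3 A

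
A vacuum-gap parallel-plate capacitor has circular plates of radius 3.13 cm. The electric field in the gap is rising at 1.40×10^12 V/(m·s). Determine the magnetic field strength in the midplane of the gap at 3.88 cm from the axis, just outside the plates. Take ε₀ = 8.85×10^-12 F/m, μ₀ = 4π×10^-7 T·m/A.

1.97×10^-7 T

Total displacement current: I_d = ε₀(πR²)(dE/dt) = (8.85×10^-12)(3.078×10^-3)(1.40×10^12) = 0.03814 A.
With r > R the enclosed displacement current is the full I_d; B = μ₀ I_d / (2πr) = 1.97×10^-7 T.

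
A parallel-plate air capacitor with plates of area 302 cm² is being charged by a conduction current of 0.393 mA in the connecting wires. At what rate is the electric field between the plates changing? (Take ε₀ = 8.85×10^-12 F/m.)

1.47×10^9 V/(m·s)

The displacement current between the plates equals the conduction current, I_d = 0.393 mA.
Then dE/dt = I_d/(ε₀A) = 1.47×10^9 V/(m·s).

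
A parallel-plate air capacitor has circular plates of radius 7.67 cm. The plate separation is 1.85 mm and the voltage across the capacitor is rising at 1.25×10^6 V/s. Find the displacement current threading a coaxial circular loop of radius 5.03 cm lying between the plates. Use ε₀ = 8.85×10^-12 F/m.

With E = V/d, dE/dt = 6.757×10^8 V/(m·s) and πR² = 0.01848 m², giving I_d = ε₀ πR² dE/dt = 1.105×10^-4 A.
The field is uniform, so I_d,enc = I_d (r/R)² = (1.105×10^-4)(5.03/7.67)² = 4.75×10^-5 A.

4.75×10^-5 A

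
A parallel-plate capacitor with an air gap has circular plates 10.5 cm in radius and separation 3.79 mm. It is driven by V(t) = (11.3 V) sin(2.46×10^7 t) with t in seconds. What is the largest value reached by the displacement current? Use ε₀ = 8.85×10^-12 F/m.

0.0225 A

The displacement current equals the conduction current C dV/dt, which peaks at C V₀ ω.
With C = ε₀A/d = (8.85×10^-12)(0.03464)/(3.79×10^-3) = 8.089×10^-11 F and ω = 2.46×10^7 rad/s, I_d,max = (8.089×10^-11)(11.3)(2.46×10^7) = 0.0225 A.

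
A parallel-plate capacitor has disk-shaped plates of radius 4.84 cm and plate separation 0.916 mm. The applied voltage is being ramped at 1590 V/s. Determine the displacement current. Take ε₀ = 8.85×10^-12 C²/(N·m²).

The field between the plates is E = V/d, so dE/dt = (1590)/(9.16×10^-4 m) = 1.736×10^6 V/(m·s).
I_d = ε₀ A (dE/dt) = (8.85×10^-12)(7.359×10^-3)(1.736×10^6) = 1.13×10^-7 A.

1.13×10^-7 A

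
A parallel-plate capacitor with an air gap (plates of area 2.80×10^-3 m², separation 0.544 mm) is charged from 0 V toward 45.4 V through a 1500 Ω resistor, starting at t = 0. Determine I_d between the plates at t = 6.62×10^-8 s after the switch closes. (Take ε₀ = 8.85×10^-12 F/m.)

0.0115 A

C = ε₀A/d = (8.85×10^-12)(2.80×10^-3)/(5.44×10^-4) = 4.555×10^-11 F, so τ = RC = 6.832×10^-8 s.
The conduction current is I(t) = (V₀/R) e^(−t/τ), and the displacement current between the plates equals it.
t/τ = 0.9690; I_d = (45.4/1500) · e^(−0.9690) = (0.03027)(0.3795) = 0.0115 A.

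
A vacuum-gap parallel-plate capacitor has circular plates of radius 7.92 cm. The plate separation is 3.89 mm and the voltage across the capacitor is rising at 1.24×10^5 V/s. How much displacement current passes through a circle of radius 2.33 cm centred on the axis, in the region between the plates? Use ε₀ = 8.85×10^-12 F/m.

With E = V/d, dE/dt = 3.188×10^7 V/(m·s) and πR² = 0.01971 m², giving I_d = ε₀ πR² dE/dt = 5.561×10^-6 A.
Since J_d is uniform, the enclosed fraction is (r/R)² = 0.08655, giving I_d,enc = 4.81×10^-7 A.

4.81×10^-7 A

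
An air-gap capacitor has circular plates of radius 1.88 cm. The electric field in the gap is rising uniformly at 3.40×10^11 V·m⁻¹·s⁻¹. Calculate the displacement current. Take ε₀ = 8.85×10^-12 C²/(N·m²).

3.34×10^-3 A

The displacement current is ε₀ times dΦ_E/dt = ε₀ A dE/dt = (8.85×10^-12)(1.110×10^-3)(3.40×10^11) = 3.34×10^-3 A.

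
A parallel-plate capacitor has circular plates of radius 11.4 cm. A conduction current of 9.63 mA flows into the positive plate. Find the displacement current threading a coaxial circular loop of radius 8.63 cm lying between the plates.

Between the plates the displacement current equals the wire current: I_d = 9.63 mA = 9.63×10^-3 A.
Since J_d is uniform, the enclosed fraction is (r/R)² = 0.5731, giving I_d,enc = 5.52×10^-3 A.

5.52×10^-3 A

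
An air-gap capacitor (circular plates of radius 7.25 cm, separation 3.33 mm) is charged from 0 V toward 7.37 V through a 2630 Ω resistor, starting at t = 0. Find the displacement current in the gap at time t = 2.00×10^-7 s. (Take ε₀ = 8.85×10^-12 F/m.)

4.95×10^-4 A

C = ε₀A/d = (8.85×10^-12)(0.01651)/(3.33×10^-3) = 4.388×10^-11 F, so τ = RC = 1.154×10^-7 s.
The conduction current is I(t) = (V₀/R) e^(−t/τ), and the displacement current between the plates equals it.
t/τ = 1.733; I_d = (7.37/2630) · e^(−1.733) = (2.802×10^-3)(0.1768) = 4.95×10^-4 A.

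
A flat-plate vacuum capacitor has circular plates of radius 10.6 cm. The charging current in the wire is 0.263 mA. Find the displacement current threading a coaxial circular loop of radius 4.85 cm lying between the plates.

By continuity the displacement current in the gap matches the conduction current: I_d = 2.63×10^-4 A.
The field is uniform, so I_d,enc = I_d (r/R)² = (2.63×10^-4)(4.85/10.6)² = 5.51×10^-5 A.

5.51×10^-5 A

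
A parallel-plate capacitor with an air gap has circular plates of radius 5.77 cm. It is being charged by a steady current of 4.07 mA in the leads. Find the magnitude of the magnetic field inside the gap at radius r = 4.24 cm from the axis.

1.04×10^-8 T

Between the plates the displacement current equals the wire current: I_d = 4.07 mA = 4.07×10^-3 A.
∮B·dl = μ₀ I_d,enc with I_d,enc = I_d r²/R² = 2.198×10^-3 A; so B = μ₀ I_d,enc/(2πr) = 1.04×10^-8 T.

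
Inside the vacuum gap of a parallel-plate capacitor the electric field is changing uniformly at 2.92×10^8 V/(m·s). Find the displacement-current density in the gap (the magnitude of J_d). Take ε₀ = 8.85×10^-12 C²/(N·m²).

2.58×10^-3 A/m²

J_d = ε₀ ∂E/∂t, so J_d = 2.58×10^-3 A/m².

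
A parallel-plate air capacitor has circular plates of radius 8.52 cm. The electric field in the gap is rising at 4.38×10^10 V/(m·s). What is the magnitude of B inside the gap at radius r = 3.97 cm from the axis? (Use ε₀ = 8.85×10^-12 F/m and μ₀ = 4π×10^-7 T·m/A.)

9.67×10^-9 T

Through the whole plate area (πR² = 0.02280 m²), I_d = ε₀ πR² dE/dt = 8.838×10^-3 A.
An Ampèrian loop of radius r encloses a fraction (r/R)² of I_d. Then B·2πr = μ₀ I_d (r/R)², giving B = μ₀ I_d r/(2πR²) = 9.67×10^-9 T.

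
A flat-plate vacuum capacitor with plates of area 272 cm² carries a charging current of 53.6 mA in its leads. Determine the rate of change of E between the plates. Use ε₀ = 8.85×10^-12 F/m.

2.23×10^11 V/(m·s)

The displacement current between the plates equals the conduction current, I_d = 53.6 mA.
Then dE/dt = I_d/(ε₀A) = 2.23×10^11 V/(m·s).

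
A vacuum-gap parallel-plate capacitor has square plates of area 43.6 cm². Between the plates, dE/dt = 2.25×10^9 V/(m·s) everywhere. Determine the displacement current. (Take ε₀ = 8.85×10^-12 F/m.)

I_d = ε₀ A (dE/dt) = (8.85×10^-12)(4.36×10^-3 m²)(2.25×10^9) = 8.68×10^-5 A.

8.68×10^-5 A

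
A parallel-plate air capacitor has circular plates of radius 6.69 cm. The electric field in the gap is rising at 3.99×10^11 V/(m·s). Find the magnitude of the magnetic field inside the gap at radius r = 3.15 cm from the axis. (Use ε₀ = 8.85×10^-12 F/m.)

6.99×10^-8 T

Through the whole plate area (πR² = 0.01406 m²), I_d = ε₀ πR² dE/dt = 0.04965 A.
For r < R the Ampère–Maxwell law gives B(2πr) = μ₀ I_d (r²/R²), so B = μ₀ I_d r/(2πR²) = (4π×10^-7)(0.04965)(0.0315)/(2π·0.0669²) = 6.99×10^-8 T.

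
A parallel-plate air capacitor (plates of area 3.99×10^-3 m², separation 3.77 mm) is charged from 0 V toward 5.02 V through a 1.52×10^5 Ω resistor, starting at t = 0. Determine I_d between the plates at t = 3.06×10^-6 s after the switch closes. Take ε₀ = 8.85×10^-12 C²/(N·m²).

C = ε₀A/d = (8.85×10^-12)(3.99×10^-3)/(3.77×10^-3) = 9.366×10^-12 F and τ = RC = 1.424×10^-6 s. I_d in the gap equals the RC charging current.
I_d(t) = (V₀/R) e^(−t/τ) = 3.303×10^-5 · e^(−2.149) = 3.85×10^-6 A.

3.85×10^-6 A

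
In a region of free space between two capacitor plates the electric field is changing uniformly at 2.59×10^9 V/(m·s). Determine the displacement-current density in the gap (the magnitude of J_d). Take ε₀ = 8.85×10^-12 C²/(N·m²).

The displacement-current density is ε₀ ∂E/∂t = (8.85×10^-12)(2.59×10^9) = 0.0229 A/m².

0.0229 A/m²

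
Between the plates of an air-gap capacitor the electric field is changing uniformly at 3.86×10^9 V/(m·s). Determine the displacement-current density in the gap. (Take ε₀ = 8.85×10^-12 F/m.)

0.0342 A/m²

J_d = ε₀ ∂E/∂t, so J_d = 0.0342 A/m².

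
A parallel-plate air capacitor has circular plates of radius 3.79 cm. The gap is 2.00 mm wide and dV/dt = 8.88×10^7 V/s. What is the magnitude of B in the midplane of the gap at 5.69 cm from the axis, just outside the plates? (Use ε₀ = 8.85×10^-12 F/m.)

I_d = C dV/dt with C = ε₀πR²/d = 1.997×10^-11 F, so I_d = (1.997×10^-11)(8.88×10^7) = 1.773×10^-3 A.
Outside the plates the loop encloses all of I_d, so B·2πr = μ₀ I_d and B = 6.23×10^-9 T.

6.23×10^-9 T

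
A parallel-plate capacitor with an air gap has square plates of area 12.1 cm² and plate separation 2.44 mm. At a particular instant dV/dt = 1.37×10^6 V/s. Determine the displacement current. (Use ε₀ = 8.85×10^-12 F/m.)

6.01×10^-6 A

The field between the plates is E = V/d, so dE/dt = (1.37×10^6)/(2.44×10^-3 m) = 5.615×10^8 V/(m·s).
I_d = ε₀ A (dE/dt) = (8.85×10^-12)(1.21×10^-3)(5.615×10^8) = 6.01×10^-6 A.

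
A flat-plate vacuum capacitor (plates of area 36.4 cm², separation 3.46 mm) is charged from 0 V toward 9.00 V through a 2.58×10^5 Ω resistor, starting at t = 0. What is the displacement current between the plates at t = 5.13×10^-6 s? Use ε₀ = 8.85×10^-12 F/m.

C = ε₀A/d = (8.85×10^-12)(3.64×10^-3)/(3.46×10^-3) = 9.310×10^-12 F and τ = RC = 2.402×10^-6 s. I_d in the gap equals the RC charging current.
I_d(t) = (V₀/R) e^(−t/τ) = 3.488×10^-5 · e^(−2.136) = 4.12×10^-6 A.

4.12×10^-6 A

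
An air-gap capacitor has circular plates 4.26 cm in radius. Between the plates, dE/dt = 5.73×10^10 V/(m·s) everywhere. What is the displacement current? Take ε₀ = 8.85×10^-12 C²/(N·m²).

2.89×10^-3 A

I_d = ε₀ A (dE/dt) = (8.85×10^-12)(5.701×10^-3 m²)(5.73×10^10) = 2.89×10^-3 A.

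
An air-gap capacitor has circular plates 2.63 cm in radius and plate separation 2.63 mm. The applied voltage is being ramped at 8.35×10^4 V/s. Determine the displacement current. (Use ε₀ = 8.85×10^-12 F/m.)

E = V/d so dE/dt = (dV/dt)/d = 3.175×10^7 V/(m·s), and I_d = ε₀ A dE/dt = (8.85×10^-12)(2.173×10^-3)(3.175×10^7) = 6.11×10^-7 A.

6.11×10^-7 A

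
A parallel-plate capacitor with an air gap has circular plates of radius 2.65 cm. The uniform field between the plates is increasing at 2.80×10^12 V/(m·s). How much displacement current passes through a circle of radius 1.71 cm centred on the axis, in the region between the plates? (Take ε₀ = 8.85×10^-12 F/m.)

Total displacement current: I_d = ε₀(πR²)(dE/dt) = (8.85×10^-12)(2.206×10^-3)(2.80×10^12) = 0.05466 A.
Since J_d is uniform, the enclosed fraction is (r/R)² = 0.4164, giving I_d,enc = 0.0228 A.

0.0228 A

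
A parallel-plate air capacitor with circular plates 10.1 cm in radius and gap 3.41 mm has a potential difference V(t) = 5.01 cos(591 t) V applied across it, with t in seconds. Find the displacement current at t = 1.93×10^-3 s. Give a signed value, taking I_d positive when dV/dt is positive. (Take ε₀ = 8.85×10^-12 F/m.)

-2.24×10^-7 A

C = ε₀A/d = (8.85×10^-12)(0.03205)/(3.41×10^-3) = 8.318×10^-11 F. dV/dt = V₀ω·−sin(ωt); at ωt = 1.14063 rad this factor is -0.9089.
I_d = C dV/dt = (8.318×10^-11)(5.01)(591)(-0.9089) = -2.24×10^-7 A.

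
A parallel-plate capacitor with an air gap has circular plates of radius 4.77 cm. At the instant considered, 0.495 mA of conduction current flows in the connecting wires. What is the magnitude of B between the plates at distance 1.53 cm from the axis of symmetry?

6.66×10^-10 T

By continuity the displacement current in the gap matches the conduction current: I_d = 4.95×10^-4 A.
∮B·dl = μ₀ I_d,enc with I_d,enc = I_d r²/R² = 5.093×10^-5 A; so B = μ₀ I_d,enc/(2πr) = 6.66×10^-10 T.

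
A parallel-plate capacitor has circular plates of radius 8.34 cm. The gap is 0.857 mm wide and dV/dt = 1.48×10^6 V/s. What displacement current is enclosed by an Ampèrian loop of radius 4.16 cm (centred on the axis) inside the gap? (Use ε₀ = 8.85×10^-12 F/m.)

I_d = C dV/dt with C = ε₀πR²/d = 2.256×10^-10 F, so I_d = (2.256×10^-10)(1.48×10^6) = 3.339×10^-4 A.
Through an area πr² the displacement current is I_d·(πr²/πR²) = I_d (r/R)² = 8.31×10^-5 A.

8.31×10^-5 A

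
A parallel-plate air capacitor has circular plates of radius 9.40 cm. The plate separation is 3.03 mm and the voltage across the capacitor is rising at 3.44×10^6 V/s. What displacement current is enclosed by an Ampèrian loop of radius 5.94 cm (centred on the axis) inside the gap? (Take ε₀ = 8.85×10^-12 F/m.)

1.11×10^-4 A

dE/dt = (dV/dt)/d = 1.135×10^9 V/(m·s); I_d = ε₀(πR²)(dE/dt) = (8.85×10^-12)(0.02776)(1.135×10^9) = 2.788×10^-4 A.
Since J_d is uniform, the enclosed fraction is (r/R)² = 0.3993, giving I_d,enc = 1.11×10^-4 A.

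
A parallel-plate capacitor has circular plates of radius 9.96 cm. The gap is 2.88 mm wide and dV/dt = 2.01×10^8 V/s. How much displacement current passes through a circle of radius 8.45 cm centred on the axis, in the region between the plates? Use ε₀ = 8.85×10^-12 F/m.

0.0139 A

dE/dt = (dV/dt)/d = 6.979×10^10 V/(m·s); I_d = ε₀(πR²)(dE/dt) = (8.85×10^-12)(0.03117)(6.979×10^10) = 0.01925 A.
The field is uniform, so I_d,enc = I_d (r/R)² = (0.01925)(8.45/9.96)² = 0.0139 A.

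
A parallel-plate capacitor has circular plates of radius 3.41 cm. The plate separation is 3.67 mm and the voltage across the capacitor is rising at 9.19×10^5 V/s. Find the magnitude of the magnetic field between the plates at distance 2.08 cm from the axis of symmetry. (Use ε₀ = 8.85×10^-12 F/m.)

2.90×10^-11 T

dE/dt = (dV/dt)/d = 2.504×10^8 V/(m·s); I_d = ε₀(πR²)(dE/dt) = (8.85×10^-12)(3.653×10^-3)(2.504×10^8) = 8.095×10^-6 A.
For r < R the Ampère–Maxwell law gives B(2πr) = μ₀ I_d (r²/R²), so B = μ₀ I_d r/(2πR²) = (4π×10^-7)(8.095×10^-6)(0.0208)/(2π·0.0341²) = 2.90×10^-11 T.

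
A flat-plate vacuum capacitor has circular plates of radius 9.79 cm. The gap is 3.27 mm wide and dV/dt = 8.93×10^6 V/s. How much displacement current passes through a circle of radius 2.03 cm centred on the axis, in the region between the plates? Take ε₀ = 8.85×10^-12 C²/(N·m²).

3.13×10^-5 A

With E = V/d, dE/dt = 2.731×10^9 V/(m·s) and πR² = 0.03011 m², giving I_d = ε₀ πR² dE/dt = 7.277×10^-4 A.
Since J_d is uniform, the enclosed fraction is (r/R)² = 0.04300, giving I_d,enc = 3.13×10^-5 A.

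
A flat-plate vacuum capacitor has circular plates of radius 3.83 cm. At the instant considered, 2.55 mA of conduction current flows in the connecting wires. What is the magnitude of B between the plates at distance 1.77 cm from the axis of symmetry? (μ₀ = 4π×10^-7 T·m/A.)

Between the plates the displacement current equals the wire current: I_d = 2.55 mA = 2.55×10^-3 A.
An Ampèrian loop of radius r encloses a fraction (r/R)² of I_d. Then B·2πr = μ₀ I_d (r/R)², giving B = μ₀ I_d r/(2πR²) = 6.15×10^-9 T.

6.15×10^-9 T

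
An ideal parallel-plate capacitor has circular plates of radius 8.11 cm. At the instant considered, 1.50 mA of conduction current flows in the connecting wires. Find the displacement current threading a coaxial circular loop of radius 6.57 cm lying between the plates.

9.84×10^-4 A

Between the plates the displacement current equals the wire current: I_d = 1.50 mA = 1.50×10^-3 A.
Since J_d is uniform, the enclosed fraction is (r/R)² = 0.6563, giving I_d,enc = 9.84×10^-4 A.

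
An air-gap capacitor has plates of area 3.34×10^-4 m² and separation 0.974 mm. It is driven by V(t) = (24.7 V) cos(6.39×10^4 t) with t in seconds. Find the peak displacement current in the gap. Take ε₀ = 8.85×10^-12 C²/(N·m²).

C = ε₀A/d = (8.85×10^-12)(3.34×10^-4)/(9.74×10^-4) = 3.035×10^-12 F; ω = 6.39×10^4 rad/s.
I_d = C dV/dt, so |I_d|_max = C V₀ ω = (3.035×10^-12)(24.7)(6.39×10^4) = 4.79×10^-6 A.

4.79×10^-6 A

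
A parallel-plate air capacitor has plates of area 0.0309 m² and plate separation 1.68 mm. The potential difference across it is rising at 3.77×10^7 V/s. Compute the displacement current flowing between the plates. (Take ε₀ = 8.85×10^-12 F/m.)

C = ε₀A/d = (8.85×10^-12)(0.0309)/(1.68×10^-3) = 1.628×10^-10 F.
I_d = C dV/dt = (1.628×10^-10)(3.77×10^7) = 6.14×10^-3 A.

6.14×10^-3 A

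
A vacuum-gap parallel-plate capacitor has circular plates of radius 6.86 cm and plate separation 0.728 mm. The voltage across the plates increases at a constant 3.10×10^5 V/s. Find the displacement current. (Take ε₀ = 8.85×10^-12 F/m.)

5.57×10^-5 A

The field between the plates is E = V/d, so dE/dt = (3.10×10^5)/(7.28×10^-4 m) = 4.258×10^8 V/(m·s).
I_d = ε₀ A (dE/dt) = (8.85×10^-12)(0.01478)(4.258×10^8) = 5.57×10^-5 A.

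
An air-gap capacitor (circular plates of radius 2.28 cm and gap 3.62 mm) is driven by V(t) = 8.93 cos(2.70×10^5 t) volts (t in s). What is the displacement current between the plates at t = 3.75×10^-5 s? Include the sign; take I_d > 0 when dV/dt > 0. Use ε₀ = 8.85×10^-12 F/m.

dV/dt = (8.93)(2.70×10^5)·−sin(10.125) = 1.554×10^6 V/s.
I_d = C dV/dt with C = ε₀A/d = (8.85×10^-12)(1.633×10^-3)/(3.62×10^-3) = 3.992×10^-12 F, so I_d = (3.992×10^-12)(1.554×10^6) = 6.20×10^-6 A.

6.20×10^-6 A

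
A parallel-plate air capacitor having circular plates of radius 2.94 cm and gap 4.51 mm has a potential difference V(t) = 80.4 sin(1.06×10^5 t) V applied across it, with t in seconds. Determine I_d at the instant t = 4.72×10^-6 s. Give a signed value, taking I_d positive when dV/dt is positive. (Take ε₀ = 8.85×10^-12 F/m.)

C = ε₀A/d = (8.85×10^-12)(2.715×10^-3)/(4.51×10^-3) = 5.328×10^-12 F. dV/dt = V₀ω·cos(ωt); at ωt = 0.50032 rad this factor is 0.8774.
I_d = C dV/dt = (5.328×10^-12)(80.4)(1.06×10^5)(0.8774) = 3.98×10^-5 A.

3.98×10^-5 A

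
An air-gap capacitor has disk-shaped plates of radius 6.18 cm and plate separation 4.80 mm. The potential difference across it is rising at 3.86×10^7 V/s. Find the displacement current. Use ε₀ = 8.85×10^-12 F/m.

8.54×10^-4 A

The field between the plates is E = V/d, so dE/dt = (3.86×10^7)/(4.80×10^-3 m) = 8.042×10^9 V/(m·s).
I_d = ε₀ A (dE/dt) = (8.85×10^-12)(0.01200)(8.042×10^9) = 8.54×10^-4 A.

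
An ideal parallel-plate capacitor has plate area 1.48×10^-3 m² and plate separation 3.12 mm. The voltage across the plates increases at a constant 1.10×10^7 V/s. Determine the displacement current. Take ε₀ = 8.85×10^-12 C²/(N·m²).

4.62×10^-5 A

C = ε₀A/d = (8.85×10^-12)(1.48×10^-3)/(3.12×10^-3) = 4.198×10^-12 F.
I_d = C dV/dt = (4.198×10^-12)(1.10×10^7) = 4.62×10^-5 A.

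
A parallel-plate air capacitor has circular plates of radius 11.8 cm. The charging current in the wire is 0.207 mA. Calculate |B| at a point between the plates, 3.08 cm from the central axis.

9.16×10^-11 T

No conduction current crosses the gap, so I_d there equals the 2.07×10^-4 A in the leads.
An Ampèrian loop of radius r encloses a fraction (r/R)² of I_d. Then B·2πr = μ₀ I_d (r/R)², giving B = μ₀ I_d r/(2πR²) = 9.16×10^-11 T.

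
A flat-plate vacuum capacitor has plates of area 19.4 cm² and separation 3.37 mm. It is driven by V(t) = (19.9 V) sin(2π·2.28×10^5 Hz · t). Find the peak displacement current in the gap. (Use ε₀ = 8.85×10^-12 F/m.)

1.45×10^-4 A

(dE/dt)_max = V₀ω/d = 8.462×10^9 V/(m·s); ω = 2πf = 1.433×10^6 rad/s.
I_d,max = ε₀ A (dE/dt)_max = (8.85×10^-12)(1.94×10^-3)(8.462×10^9) = 1.45×10^-4 A.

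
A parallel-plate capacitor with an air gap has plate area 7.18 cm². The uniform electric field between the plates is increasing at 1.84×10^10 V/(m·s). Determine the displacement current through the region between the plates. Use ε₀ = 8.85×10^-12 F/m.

1.17×10^-4 A

With a uniform field, Φ_E = EA, so I_d = ε₀ A dE/dt = 1.17×10^-4 A.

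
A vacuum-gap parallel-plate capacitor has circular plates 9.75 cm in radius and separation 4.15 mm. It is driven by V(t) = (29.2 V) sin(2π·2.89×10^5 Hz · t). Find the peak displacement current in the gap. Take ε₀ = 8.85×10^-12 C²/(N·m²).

(dE/dt)_max = V₀ω/d = 1.278×10^10 V/(m·s); ω = 2πf = 1.816×10^6 rad/s.
I_d,max = ε₀ A (dE/dt)_max = (8.85×10^-12)(0.02986)(1.278×10^10) = 3.38×10^-3 A.

3.38×10^-3 A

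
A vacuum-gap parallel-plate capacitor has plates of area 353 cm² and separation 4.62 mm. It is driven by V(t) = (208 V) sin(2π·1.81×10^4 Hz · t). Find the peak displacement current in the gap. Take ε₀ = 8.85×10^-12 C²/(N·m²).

(dE/dt)_max = V₀ω/d = 5.119×10^9 V/(m·s); ω = 2πf = 1.137×10^5 rad/s.
I_d,max = ε₀ A (dE/dt)_max = (8.85×10^-12)(0.0353)(5.119×10^9) = 1.60×10^-3 A.

1.60×10^-3 A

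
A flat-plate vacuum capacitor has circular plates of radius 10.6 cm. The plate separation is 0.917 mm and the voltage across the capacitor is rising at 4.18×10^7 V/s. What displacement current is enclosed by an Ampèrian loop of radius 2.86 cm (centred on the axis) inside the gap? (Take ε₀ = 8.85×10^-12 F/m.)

With E = V/d, dE/dt = 4.558×10^10 V/(m·s) and πR² = 0.03530 m², giving I_d = ε₀ πR² dE/dt = 0.01424 A.
The field is uniform, so I_d,enc = I_d (r/R)² = (0.01424)(2.86/10.6)² = 1.04×10^-3 A.

1.04×10^-3 A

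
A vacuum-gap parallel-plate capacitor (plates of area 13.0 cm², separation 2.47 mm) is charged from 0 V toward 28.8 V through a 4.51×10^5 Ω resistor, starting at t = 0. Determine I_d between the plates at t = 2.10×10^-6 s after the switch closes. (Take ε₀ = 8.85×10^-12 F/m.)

2.35×10^-5 A

C = ε₀A/d = (8.85×10^-12)(1.30×10^-3)/(2.47×10^-3) = 4.658×10^-12 F and τ = RC = 2.101×10^-6 s. I_d in the gap equals the RC charging current.
I_d(t) = (V₀/R) e^(−t/τ) = 6.386×10^-5 · e^(−0.9995) = 2.35×10^-5 A.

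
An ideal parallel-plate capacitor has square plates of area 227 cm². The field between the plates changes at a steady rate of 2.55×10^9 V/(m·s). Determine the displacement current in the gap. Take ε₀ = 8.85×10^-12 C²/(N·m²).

5.12×10^-4 A

I_d = ε₀ A (dE/dt) = (8.85×10^-12)(0.0227 m²)(2.55×10^9) = 5.12×10^-4 A.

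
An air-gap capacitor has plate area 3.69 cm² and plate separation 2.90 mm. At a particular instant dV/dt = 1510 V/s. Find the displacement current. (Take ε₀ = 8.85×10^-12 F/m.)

1.70×10^-9 A

C = ε₀A/d = (8.85×10^-12)(3.69×10^-4)/(2.90×10^-3) = 1.126×10^-12 F.
I_d = C dV/dt = (1.126×10^-12)(1510) = 1.70×10^-9 A.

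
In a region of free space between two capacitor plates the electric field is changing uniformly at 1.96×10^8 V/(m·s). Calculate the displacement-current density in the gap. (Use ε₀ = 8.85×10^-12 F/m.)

J_d = ε₀ ∂E/∂t, so J_d = 1.73×10^-3 A/m².

1.73×10^-3 A/m²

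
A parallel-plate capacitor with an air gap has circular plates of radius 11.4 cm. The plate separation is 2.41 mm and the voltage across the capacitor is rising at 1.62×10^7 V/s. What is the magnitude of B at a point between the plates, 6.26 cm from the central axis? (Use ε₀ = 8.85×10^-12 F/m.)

2.34×10^-9 T

With E = V/d, dE/dt = 6.722×10^9 V/(m·s) and πR² = 0.04083 m², giving I_d = ε₀ πR² dE/dt = 2.429×10^-3 A.
For r < R the Ampère–Maxwell law gives B(2πr) = μ₀ I_d (r²/R²), so B = μ₀ I_d r/(2πR²) = (4π×10^-7)(2.429×10^-3)(0.0626)/(2π·0.114²) = 2.34×10^-9 T.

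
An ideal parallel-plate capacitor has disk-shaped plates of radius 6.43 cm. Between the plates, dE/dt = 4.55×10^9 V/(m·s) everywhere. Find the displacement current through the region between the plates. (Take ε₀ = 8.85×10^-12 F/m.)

5.23×10^-4 A

With a uniform field, Φ_E = EA, so I_d = ε₀ A dE/dt = 5.23×10^-4 A.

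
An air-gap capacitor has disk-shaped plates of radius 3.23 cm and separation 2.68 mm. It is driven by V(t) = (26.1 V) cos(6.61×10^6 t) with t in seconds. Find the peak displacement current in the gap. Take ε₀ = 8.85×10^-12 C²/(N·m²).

The displacement current equals the conduction current C dV/dt, which peaks at C V₀ ω.
With C = ε₀A/d = (8.85×10^-12)(3.278×10^-3)/(2.68×10^-3) = 1.082×10^-11 F and ω = 6.61×10^6 rad/s, I_d,max = (1.082×10^-11)(26.1)(6.61×10^6) = 1.87×10^-3 A.

1.87×10^-3 A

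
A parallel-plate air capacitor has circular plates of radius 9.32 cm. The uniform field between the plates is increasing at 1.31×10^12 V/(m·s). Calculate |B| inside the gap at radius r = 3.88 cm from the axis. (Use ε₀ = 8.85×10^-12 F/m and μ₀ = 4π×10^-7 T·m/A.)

Total displacement current: I_d = ε₀(πR²)(dE/dt) = (8.85×10^-12)(0.02729)(1.31×10^12) = 0.3164 A.
For r < R the Ampère–Maxwell law gives B(2πr) = μ₀ I_d (r²/R²), so B = μ₀ I_d r/(2πR²) = (4π×10^-7)(0.3164)(0.0388)/(2π·0.0932²) = 2.83×10^-7 T.

2.83×10^-7 T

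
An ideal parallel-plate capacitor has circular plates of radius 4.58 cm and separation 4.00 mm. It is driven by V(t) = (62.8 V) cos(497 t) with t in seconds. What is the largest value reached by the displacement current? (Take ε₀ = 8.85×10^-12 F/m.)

4.55×10^-7 A

(dE/dt)_max = V₀ω/d = 7.803×10^6 V/(m·s); ω = 497 rad/s.
I_d,max = ε₀ A (dE/dt)_max = (8.85×10^-12)(6.590×10^-3)(7.803×10^6) = 4.55×10^-7 A.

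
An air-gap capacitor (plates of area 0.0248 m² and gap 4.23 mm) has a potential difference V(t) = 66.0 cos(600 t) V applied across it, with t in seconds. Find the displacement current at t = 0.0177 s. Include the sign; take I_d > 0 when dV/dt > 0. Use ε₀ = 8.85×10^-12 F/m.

1.91×10^-6 A

dV/dt = (66.0)(600)·−sin(10.62) = 3.684×10^4 V/s.
I_d = C dV/dt with C = ε₀A/d = (8.85×10^-12)(0.0248)/(4.23×10^-3) = 5.189×10^-11 F, so I_d = (5.189×10^-11)(3.684×10^4) = 1.91×10^-6 A.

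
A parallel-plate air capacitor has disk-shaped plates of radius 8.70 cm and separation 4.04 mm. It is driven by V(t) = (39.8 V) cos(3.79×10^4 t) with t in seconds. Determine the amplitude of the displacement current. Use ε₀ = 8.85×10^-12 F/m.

7.86×10^-5 A

(dE/dt)_max = V₀ω/d = 3.734×10^8 V/(m·s); ω = 3.79×10^4 rad/s.
I_d,max = ε₀ A (dE/dt)_max = (8.85×10^-12)(0.02378)(3.734×10^8) = 7.86×10^-5 A.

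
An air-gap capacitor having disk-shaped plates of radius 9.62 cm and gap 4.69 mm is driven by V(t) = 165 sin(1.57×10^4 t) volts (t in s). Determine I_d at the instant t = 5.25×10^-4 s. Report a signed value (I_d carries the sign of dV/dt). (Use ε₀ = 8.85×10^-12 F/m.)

-5.38×10^-5 A

C = ε₀A/d = (8.85×10^-12)(0.02907)/(4.69×10^-3) = 5.485×10^-11 F. dV/dt = V₀ω·cos(ωt); at ωt = 8.2425 rad this factor is -0.3788.
I_d = C dV/dt = (5.485×10^-11)(165)(1.57×10^4)(-0.3788) = -5.38×10^-5 A.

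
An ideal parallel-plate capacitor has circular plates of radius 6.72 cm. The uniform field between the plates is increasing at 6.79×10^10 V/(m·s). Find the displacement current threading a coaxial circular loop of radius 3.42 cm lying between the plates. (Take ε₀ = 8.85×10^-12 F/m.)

2.21×10^-3 A

Through the whole plate area (πR² = 0.01419 m²), I_d = ε₀ πR² dE/dt = 8.527×10^-3 A.
Through an area πr² the displacement current is I_d·(πr²/πR²) = I_d (r/R)² = 2.21×10^-3 A.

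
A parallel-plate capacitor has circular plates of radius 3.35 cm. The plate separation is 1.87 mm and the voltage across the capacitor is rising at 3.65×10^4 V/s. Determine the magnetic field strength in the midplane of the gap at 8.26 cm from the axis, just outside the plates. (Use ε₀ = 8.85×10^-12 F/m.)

dE/dt = (dV/dt)/d = 1.952×10^7 V/(m·s); I_d = ε₀(πR²)(dE/dt) = (8.85×10^-12)(3.526×10^-3)(1.952×10^7) = 6.091×10^-7 A.
Outside the plates the loop encloses all of I_d, so B·2πr = μ₀ I_d and B = 1.47×10^-12 T.

1.47×10^-12 T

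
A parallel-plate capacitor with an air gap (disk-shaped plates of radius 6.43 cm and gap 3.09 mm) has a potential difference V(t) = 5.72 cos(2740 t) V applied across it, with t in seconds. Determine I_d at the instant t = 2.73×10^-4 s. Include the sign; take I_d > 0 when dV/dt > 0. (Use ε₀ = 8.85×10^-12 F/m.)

dV/dt = (5.72)(2740)·−sin(0.74802) = -1.066×10^4 V/s.
I_d = C dV/dt with C = ε₀A/d = (8.85×10^-12)(0.01299)/(3.09×10^-3) = 3.720×10^-11 F, so I_d = (3.720×10^-11)(-1.066×10^4) = -3.97×10^-7 A.

-3.97×10^-7 A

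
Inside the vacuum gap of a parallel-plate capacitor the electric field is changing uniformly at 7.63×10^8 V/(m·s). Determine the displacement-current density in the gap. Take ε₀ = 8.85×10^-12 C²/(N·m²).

The displacement-current density is ε₀ ∂E/∂t = (8.85×10^-12)(7.63×10^8) = 6.75×10^-3 A/m².

6.75×10^-3 A/m²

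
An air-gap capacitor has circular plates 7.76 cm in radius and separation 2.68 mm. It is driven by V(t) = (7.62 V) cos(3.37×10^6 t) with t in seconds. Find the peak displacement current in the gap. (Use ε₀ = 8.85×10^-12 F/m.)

1.60×10^-3 A

The displacement current equals the conduction current C dV/dt, which peaks at C V₀ ω.
With C = ε₀A/d = (8.85×10^-12)(0.01892)/(2.68×10^-3) = 6.248×10^-11 F and ω = 3.37×10^6 rad/s, I_d,max = (6.248×10^-11)(7.62)(3.37×10^6) = 1.60×10^-3 A.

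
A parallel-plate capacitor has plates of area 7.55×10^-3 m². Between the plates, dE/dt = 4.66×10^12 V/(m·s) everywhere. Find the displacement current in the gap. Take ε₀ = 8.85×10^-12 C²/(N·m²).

The displacement current is ε₀ times dΦ_E/dt = ε₀ A dE/dt = (8.85×10^-12)(7.55×10^-3)(4.66×10^12) = 0.311 A.

0.311 A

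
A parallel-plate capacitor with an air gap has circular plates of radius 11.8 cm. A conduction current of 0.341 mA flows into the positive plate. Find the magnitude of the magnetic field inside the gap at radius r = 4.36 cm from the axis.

No conduction current crosses the gap, so I_d there equals the 3.41×10^-4 A in the leads.
An Ampèrian loop of radius r encloses a fraction (r/R)² of I_d. Then B·2πr = μ₀ I_d (r/R)², giving B = μ₀ I_d r/(2πR²) = 2.14×10^-10 T.

2.14×10^-10 T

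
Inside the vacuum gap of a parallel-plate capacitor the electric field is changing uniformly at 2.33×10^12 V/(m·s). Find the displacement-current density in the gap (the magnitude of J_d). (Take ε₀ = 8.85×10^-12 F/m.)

J_d = ε₀ dE/dt = (8.85×10^-12)(2.33×10^12) = 20.6 A/m².

20.6 A/m²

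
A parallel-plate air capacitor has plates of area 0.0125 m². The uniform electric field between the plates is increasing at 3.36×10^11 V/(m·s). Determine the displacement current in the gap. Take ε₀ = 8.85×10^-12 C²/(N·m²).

0.0372 A

With a uniform field, Φ_E = EA, so I_d = ε₀ A dE/dt = 0.0372 A.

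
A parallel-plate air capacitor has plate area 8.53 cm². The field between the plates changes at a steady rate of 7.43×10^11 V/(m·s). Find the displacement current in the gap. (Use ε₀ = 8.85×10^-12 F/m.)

I_d = ε₀ A (dE/dt) = (8.85×10^-12)(8.53×10^-4 m²)(7.43×10^11) = 5.61×10^-3 A.

5.61×10^-3 A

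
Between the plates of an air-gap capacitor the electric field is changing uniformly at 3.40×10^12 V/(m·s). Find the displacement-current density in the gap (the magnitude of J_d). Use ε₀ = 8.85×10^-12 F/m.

J_d = ε₀ ∂E/∂t, so J_d = 30.1 A/m².

30.1 A/m²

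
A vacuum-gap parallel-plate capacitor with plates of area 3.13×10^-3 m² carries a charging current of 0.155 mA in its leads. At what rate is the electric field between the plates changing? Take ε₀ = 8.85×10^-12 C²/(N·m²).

By continuity, I_d in the gap equals the 0.155 mA flowing in the wire.
Since I_d = ε₀ A dE/dt, dE/dt = I_d/(ε₀A) = (1.55×10^-4)/((8.85×10^-12)(3.13×10^-3)) = 5.60×10^9 V/(m·s).

5.60×10^9 V/(m·s)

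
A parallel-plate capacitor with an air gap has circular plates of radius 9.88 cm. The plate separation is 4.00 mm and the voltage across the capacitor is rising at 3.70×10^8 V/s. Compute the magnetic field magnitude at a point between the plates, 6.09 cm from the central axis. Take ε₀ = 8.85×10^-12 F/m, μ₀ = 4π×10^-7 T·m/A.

With E = V/d, dE/dt = 9.250×10^10 V/(m·s) and πR² = 0.03067 m², giving I_d = ε₀ πR² dE/dt = 0.02511 A.
For r < R the Ampère–Maxwell law gives B(2πr) = μ₀ I_d (r²/R²), so B = μ₀ I_d r/(2πR²) = (4π×10^-7)(0.02511)(0.0609)/(2π·0.0988²) = 3.13×10^-8 T.

3.13×10^-8 T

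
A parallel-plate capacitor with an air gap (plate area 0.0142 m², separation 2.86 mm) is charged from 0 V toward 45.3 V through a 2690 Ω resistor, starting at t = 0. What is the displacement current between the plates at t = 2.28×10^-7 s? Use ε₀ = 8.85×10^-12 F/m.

With C = ε₀A/d = (8.85×10^-12)(0.0142)/(2.86×10^-3) = 4.394×10^-11 F, the time constant is τ = RC = 1.182×10^-7 s, so t/τ = 1.929 and e^(−t/τ) = 0.1453.
I_d = I_cond = (V₀/R) e^(−t/τ) = (0.01684)(0.1453) = 2.45×10^-3 A.

2.45×10^-3 A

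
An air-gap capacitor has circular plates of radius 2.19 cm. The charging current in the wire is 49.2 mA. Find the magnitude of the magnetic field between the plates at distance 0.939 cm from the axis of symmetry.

1.93×10^-7 T

Between the plates the displacement current equals the wire current: I_d = 49.2 mA = 0.0492 A.
∮B·dl = μ₀ I_d,enc with I_d,enc = I_d r²/R² = 9.045×10^-3 A; so B = μ₀ I_d,enc/(2πr) = 1.93×10^-7 T.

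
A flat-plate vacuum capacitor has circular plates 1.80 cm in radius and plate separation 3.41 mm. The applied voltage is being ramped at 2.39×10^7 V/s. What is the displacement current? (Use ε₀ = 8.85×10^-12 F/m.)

E = V/d so dE/dt = (dV/dt)/d = 7.009×10^9 V/(m·s), and I_d = ε₀ A dE/dt = (8.85×10^-12)(1.018×10^-3)(7.009×10^9) = 6.31×10^-5 A.

6.31×10^-5 A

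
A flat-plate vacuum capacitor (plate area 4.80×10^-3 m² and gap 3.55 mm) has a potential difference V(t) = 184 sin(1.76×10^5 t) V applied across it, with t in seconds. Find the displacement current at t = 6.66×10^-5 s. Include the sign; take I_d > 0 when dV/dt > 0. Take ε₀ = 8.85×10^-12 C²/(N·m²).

dE/dt = (V₀ω/d)·cos(ωt) with ωt = 11.7216 rad: (184)(1.76×10^5)(0.6639)/(3.55×10^-3) = 6.056×10^9 V/(m·s).
I_d = ε₀ A dE/dt = (8.85×10^-12)(4.80×10^-3)(6.056×10^9) = 2.57×10^-4 A.

2.57×10^-4 A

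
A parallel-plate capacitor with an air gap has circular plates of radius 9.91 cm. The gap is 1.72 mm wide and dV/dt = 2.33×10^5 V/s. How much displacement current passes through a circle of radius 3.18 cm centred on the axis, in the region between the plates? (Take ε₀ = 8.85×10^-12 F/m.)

3.81×10^-6 A

dE/dt = (dV/dt)/d = 1.355×10^8 V/(m·s); I_d = ε₀(πR²)(dE/dt) = (8.85×10^-12)(0.03085)(1.355×10^8) = 3.699×10^-5 A.
Since J_d is uniform, the enclosed fraction is (r/R)² = 0.1030, giving I_d,enc = 3.81×10^-6 A.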